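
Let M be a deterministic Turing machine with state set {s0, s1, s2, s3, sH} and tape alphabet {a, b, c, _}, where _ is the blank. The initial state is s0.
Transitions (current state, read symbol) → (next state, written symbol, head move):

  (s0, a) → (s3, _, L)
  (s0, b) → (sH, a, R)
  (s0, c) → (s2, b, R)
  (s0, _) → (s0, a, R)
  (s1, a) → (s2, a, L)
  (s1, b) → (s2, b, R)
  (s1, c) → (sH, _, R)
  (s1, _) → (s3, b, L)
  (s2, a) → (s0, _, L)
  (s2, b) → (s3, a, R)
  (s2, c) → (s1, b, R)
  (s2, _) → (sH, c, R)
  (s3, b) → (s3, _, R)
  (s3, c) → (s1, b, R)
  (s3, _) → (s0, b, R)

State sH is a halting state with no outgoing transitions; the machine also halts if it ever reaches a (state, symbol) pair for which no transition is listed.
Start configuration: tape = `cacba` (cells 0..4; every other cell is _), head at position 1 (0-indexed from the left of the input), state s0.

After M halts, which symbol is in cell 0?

_

s0 | c[a]cba   read a → write _, move L, go to s3
s3 | [c]_cba   read c → write b, move R, go to s1
s1 | b[_]cba   read _ → write b, move L, go to s3
s3 | [b]bcba   read b → write _, move R, go to s3
s3 | _[b]cba   read b → write _, move R, go to s3
s3 | __[c]ba   read c → write b, move R, go to s1
s1 | __b[b]a   read b → write b, move R, go to s2
s2 | __bb[a]   read a → write _, move L, go to s0
s0 | __b[b]_   read b → write a, move R, go to sH
sH | __ba[_]
Cell 0 holds _ when M halts.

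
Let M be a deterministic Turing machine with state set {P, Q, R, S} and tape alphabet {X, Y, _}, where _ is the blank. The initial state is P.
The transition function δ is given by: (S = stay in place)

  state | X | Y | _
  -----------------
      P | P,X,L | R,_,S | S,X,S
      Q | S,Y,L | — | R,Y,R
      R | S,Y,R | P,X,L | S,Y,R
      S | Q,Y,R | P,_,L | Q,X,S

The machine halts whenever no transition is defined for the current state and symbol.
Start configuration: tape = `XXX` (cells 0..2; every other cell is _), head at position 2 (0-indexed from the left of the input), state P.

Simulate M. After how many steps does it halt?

33

state=P head=2 tape=___XX[X]   (P,X)→(P,X,L)
state=P head=1 tape=___X[X]X   (P,X)→(P,X,L)
state=P head=0 tape=___[X]XX   (P,X)→(P,X,L)
state=P head=-1 tape=__[_]XXX   (P,_)→(S,X,S)
state=S head=-1 tape=__[X]XXX   (S,X)→(Q,Y,R)
state=Q head=0 tape=__Y[X]XX   (Q,X)→(S,Y,L)
state=S head=-1 tape=__[Y]YXX   (S,Y)→(P,_,L)
state=P head=-2 tape=_[_]_YXX   (P,_)→(S,X,S)
state=S head=-2 tape=_[X]_YXX   (S,X)→(Q,Y,R)
state=Q head=-1 tape=_Y[_]YXX   (Q,_)→(R,Y,R)
state=R head=0 tape=_YY[Y]XX   (R,Y)→(P,X,L)
state=P head=-1 tape=_Y[Y]XXX   (P,Y)→(R,_,S)
state=R head=-1 tape=_Y[_]XXX   (R,_)→(S,Y,R)
state=S head=0 tape=_YY[X]XX   (S,X)→(Q,Y,R)
state=Q head=1 tape=_YYY[X]X   (Q,X)→(S,Y,L)
state=S head=0 tape=_YY[Y]YX   (S,Y)→(P,_,L)
state=P head=-1 tape=_Y[Y]_YX   (P,Y)→(R,_,S)
state=R head=-1 tape=_Y[_]_YX   (R,_)→(S,Y,R)
state=S head=0 tape=_YY[_]YX   (S,_)→(Q,X,S)
state=Q head=0 tape=_YY[X]YX   (Q,X)→(S,Y,L)
state=S head=-1 tape=_Y[Y]YYX   (S,Y)→(P,_,L)
state=P head=-2 tape=_[Y]_YYX   (P,Y)→(R,_,S)
state=R head=-2 tape=_[_]_YYX   (R,_)→(S,Y,R)
state=S head=-1 tape=_Y[_]YYX   (S,_)→(Q,X,S)
state=Q head=-1 tape=_Y[X]YYX   (Q,X)→(S,Y,L)
state=S head=-2 tape=_[Y]YYYX   (S,Y)→(P,_,L)
state=P head=-3 tape=[_]_YYYX   (P,_)→(S,X,S)
state=S head=-3 tape=[X]_YYYX   (S,X)→(Q,Y,R)
state=Q head=-2 tape=Y[_]YYYX   (Q,_)→(R,Y,R)
state=R head=-1 tape=YY[Y]YYX   (R,Y)→(P,X,L)
state=P head=-2 tape=Y[Y]XYYX   (P,Y)→(R,_,S)
state=R head=-2 tape=Y[_]XYYX   (R,_)→(S,Y,R)
state=S head=-1 tape=YY[X]YYX   (S,X)→(Q,Y,R)
state=Q head=0 tape=YYY[Y]YX
M halts after 33 transitions.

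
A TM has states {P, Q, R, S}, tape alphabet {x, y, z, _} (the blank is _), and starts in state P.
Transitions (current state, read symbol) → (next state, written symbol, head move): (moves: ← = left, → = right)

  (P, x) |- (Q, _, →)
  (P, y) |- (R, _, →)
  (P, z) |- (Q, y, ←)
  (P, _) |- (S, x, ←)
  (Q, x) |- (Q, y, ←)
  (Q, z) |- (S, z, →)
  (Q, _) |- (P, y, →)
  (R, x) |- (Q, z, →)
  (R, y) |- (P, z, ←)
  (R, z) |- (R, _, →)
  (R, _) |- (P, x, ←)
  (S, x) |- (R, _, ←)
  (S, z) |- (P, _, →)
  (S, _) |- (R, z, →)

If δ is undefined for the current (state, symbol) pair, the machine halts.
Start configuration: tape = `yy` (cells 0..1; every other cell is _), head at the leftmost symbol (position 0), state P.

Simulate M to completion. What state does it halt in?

S

P | _[y]y__   read y → write _, move →, go to R
R | __[y]__   read y → write z, move ←, go to P
P | _[_]z__   read _ → write x, move ←, go to S
S | [_]xz__   read _ → write z, move →, go to R
R | z[x]z__   read x → write z, move →, go to Q
Q | zz[z]__   read z → write z, move →, go to S
S | zzz[_]_   read _ → write z, move →, go to R
R | zzzz[_]   read _ → write x, move ←, go to P
P | zzz[z]x   read z → write y, move ←, go to Q
Q | zz[z]yx   read z → write z, move →, go to S
S | zzz[y]x
No transition is defined for (S, y); M halts in state S.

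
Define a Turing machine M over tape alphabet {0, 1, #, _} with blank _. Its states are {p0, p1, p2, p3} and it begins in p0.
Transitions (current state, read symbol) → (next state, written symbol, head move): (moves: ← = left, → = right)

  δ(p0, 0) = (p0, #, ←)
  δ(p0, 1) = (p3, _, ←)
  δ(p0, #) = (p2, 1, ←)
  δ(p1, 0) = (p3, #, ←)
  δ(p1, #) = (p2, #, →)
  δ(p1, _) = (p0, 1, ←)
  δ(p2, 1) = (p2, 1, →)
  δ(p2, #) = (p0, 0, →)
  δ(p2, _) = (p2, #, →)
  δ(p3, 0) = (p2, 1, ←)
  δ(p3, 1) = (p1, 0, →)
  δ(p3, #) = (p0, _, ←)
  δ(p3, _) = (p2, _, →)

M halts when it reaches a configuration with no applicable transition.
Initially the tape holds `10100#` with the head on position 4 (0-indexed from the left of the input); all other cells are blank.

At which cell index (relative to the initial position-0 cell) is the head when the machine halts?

p0 | 1010[0]#   read 0 → write #, move ←, go to p0
p0 | 101[0]##   read 0 → write #, move ←, go to p0
p0 | 10[1]###   read 1 → write _, move ←, go to p3
p3 | 1[0]_###   read 0 → write 1, move ←, go to p2
p2 | [1]1_###   read 1 → write 1, move →, go to p2
p2 | 1[1]_###   read 1 → write 1, move →, go to p2
p2 | 11[_]###   read _ → write #, move →, go to p2
p2 | 11#[#]##   read # → write 0, move →, go to p0
p0 | 11#0[#]#   read # → write 1, move ←, go to p2
p2 | 11#[0]1#
At halt the head is at cell 3.

3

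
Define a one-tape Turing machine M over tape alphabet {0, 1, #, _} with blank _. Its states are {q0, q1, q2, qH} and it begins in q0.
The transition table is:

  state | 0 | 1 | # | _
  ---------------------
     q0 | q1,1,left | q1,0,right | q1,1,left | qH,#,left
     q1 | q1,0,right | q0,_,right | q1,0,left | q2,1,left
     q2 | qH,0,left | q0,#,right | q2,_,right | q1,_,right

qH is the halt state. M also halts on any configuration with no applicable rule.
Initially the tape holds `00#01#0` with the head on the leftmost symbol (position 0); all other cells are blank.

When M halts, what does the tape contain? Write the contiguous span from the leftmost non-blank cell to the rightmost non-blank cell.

0000110

state=q0 head=0 tape=__[0]0#01#0   (q0,0)→(q1,1,left)
state=q1 head=-1 tape=_[_]10#01#0   (q1,_)→(q2,1,left)
state=q2 head=-2 tape=[_]110#01#0   (q2,_)→(q1,_,right)
state=q1 head=-1 tape=_[1]10#01#0   (q1,1)→(q0,_,right)
state=q0 head=0 tape=__[1]0#01#0   (q0,1)→(q1,0,right)
state=q1 head=1 tape=__0[0]#01#0   (q1,0)→(q1,0,right)
state=q1 head=2 tape=__00[#]01#0   (q1,#)→(q1,0,left)
state=q1 head=1 tape=__0[0]001#0   (q1,0)→(q1,0,right)
state=q1 head=2 tape=__00[0]01#0   (q1,0)→(q1,0,right)
state=q1 head=3 tape=__000[0]1#0   (q1,0)→(q1,0,right)
state=q1 head=4 tape=__0000[1]#0   (q1,1)→(q0,_,right)
state=q0 head=5 tape=__0000_[#]0   (q0,#)→(q1,1,left)
state=q1 head=4 tape=__0000[_]10   (q1,_)→(q2,1,left)
state=q2 head=3 tape=__000[0]110   (q2,0)→(qH,0,left)
state=qH head=2 tape=__00[0]0110
The non-blank tape span at halt is 0000110.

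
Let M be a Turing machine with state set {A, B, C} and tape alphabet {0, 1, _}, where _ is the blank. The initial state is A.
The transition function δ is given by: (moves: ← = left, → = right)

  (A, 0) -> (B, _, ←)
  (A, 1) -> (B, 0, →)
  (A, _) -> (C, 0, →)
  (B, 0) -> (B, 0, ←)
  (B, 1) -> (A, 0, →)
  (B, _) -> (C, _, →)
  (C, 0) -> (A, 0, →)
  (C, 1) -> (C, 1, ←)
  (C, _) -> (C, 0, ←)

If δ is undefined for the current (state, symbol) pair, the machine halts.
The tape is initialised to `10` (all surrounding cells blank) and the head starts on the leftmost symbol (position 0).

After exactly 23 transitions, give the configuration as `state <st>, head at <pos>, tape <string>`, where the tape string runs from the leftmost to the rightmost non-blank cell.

state C, head at 1, tape 000

A | _[1]0_   read 1 → write 0, move →, go to B
B | _0[0]_   read 0 → write 0, move ←, go to B
B | _[0]0_   read 0 → write 0, move ←, go to B
B | [_]00_   read _ → write _, move →, go to C
C | _[0]0_   read 0 → write 0, move →, go to A
A | _0[0]_   read 0 → write _, move ←, go to B
B | _[0]__   read 0 → write 0, move ←, go to B
B | [_]0__   read _ → write _, move →, go to C
C | _[0]__   read 0 → write 0, move →, go to A
A | _0[_]_   read _ → write 0, move →, go to C
C | _00[_]   read _ → write 0, move ←, go to C
C | _0[0]0   read 0 → write 0, move →, go to A
A | _00[0]   read 0 → write _, move ←, go to B
B | _0[0]_   read 0 → write 0, move ←, go to B
B | _[0]0_   read 0 → write 0, move ←, go to B
B | [_]00_   read _ → write _, move →, go to C
C | _[0]0_   read 0 → write 0, move →, go to A
A | _0[0]_   read 0 → write _, move ←, go to B
B | _[0]__   read 0 → write 0, move ←, go to B
B | [_]0__   read _ → write _, move →, go to C
C | _[0]__   read 0 → write 0, move →, go to A
A | _0[_]_   read _ → write 0, move →, go to C
C | _00[_]   read _ → write 0, move ←, go to C
C | _0[0]0
After 23 steps: state C, head at 1, tape 000.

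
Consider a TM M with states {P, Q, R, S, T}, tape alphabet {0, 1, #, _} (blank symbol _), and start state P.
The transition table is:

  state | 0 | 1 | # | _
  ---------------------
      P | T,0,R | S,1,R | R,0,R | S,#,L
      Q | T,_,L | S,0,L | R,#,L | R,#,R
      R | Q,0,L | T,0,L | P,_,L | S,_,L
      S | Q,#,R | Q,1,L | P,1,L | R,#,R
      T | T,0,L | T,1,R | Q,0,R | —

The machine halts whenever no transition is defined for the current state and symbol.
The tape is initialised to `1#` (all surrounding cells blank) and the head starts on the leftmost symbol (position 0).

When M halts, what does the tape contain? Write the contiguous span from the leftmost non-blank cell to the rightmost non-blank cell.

0___#01

P | ______[1]#   read 1 → write 1, move R, go to S
S | ______1[#]   read # → write 1, move L, go to P
P | ______[1]1   read 1 → write 1, move R, go to S
S | ______1[1]   read 1 → write 1, move L, go to Q
Q | ______[1]1   read 1 → write 0, move L, go to S
S | _____[_]01   read _ → write #, move R, go to R
R | _____#[0]1   read 0 → write 0, move L, go to Q
Q | _____[#]01   read # → write #, move L, go to R
R | ____[_]#01   read _ → write _, move L, go to S
S | ___[_]_#01   read _ → write #, move R, go to R
R | ___#[_]#01   read _ → write _, move L, go to S
S | ___[#]_#01   read # → write 1, move L, go to P
P | __[_]1_#01   read _ → write #, move L, go to S
S | _[_]#1_#01   read _ → write #, move R, go to R
R | _#[#]1_#01   read # → write _, move L, go to P
P | _[#]_1_#01   read # → write 0, move R, go to R
R | _0[_]1_#01   read _ → write _, move L, go to S
S | _[0]_1_#01   read 0 → write #, move R, go to Q
Q | _#[_]1_#01   read _ → write #, move R, go to R
R | _##[1]_#01   read 1 → write 0, move L, go to T
T | _#[#]0_#01   read # → write 0, move R, go to Q
Q | _#0[0]_#01   read 0 → write _, move L, go to T
T | _#[0]__#01   read 0 → write 0, move L, go to T
T | _[#]0__#01   read # → write 0, move R, go to Q
Q | _0[0]__#01   read 0 → write _, move L, go to T
T | _[0]___#01   read 0 → write 0, move L, go to T
T | [_]0___#01
The non-blank tape span at halt is 0___#01.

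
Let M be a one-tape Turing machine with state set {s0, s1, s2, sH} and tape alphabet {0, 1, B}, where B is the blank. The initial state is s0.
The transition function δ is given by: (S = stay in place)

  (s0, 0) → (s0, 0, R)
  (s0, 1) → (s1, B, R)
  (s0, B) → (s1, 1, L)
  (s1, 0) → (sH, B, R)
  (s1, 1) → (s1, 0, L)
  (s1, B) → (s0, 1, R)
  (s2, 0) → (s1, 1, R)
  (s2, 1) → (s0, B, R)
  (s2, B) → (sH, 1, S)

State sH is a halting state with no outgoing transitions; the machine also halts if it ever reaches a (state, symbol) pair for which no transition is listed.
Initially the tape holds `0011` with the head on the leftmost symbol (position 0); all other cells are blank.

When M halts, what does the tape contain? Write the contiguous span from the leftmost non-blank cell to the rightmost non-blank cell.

001B1

s0 | [0]011B   read 0 → write 0, move R, go to s0
s0 | 0[0]11B   read 0 → write 0, move R, go to s0
s0 | 00[1]1B   read 1 → write B, move R, go to s1
s1 | 00B[1]B   read 1 → write 0, move L, go to s1
s1 | 00[B]0B   read B → write 1, move R, go to s0
s0 | 001[0]B   read 0 → write 0, move R, go to s0
s0 | 0010[B]   read B → write 1, move L, go to s1
s1 | 001[0]1   read 0 → write B, move R, go to sH
sH | 001B[1]
The non-blank tape span at halt is 001B1.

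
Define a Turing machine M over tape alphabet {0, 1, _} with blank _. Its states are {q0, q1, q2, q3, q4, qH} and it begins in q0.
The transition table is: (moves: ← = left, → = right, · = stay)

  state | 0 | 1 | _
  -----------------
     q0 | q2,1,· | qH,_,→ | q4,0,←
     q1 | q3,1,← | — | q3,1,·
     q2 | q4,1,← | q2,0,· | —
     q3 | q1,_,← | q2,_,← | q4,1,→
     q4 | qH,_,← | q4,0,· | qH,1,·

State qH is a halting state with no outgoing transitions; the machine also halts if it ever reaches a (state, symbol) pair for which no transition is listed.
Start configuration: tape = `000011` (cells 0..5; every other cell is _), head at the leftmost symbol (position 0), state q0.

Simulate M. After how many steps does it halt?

4

q0 | _[0]00011   read 0 → write 1, move ·, go to q2
q2 | _[1]00011   read 1 → write 0, move ·, go to q2
q2 | _[0]00011   read 0 → write 1, move ←, go to q4
q4 | [_]100011   read _ → write 1, move ·, go to qH
qH | [1]100011
M halts after 4 transitions.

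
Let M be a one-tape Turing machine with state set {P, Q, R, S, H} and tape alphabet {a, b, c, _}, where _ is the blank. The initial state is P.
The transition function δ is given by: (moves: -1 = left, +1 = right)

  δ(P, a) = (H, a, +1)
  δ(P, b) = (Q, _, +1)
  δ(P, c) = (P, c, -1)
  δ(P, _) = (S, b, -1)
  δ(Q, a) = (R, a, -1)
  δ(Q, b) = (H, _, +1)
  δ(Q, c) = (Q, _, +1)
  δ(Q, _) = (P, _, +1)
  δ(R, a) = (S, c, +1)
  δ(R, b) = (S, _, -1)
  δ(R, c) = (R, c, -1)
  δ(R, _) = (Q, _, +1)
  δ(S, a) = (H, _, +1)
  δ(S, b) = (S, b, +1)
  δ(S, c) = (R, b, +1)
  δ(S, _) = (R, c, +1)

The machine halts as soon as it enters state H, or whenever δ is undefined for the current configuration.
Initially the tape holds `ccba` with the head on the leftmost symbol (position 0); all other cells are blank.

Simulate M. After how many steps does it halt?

P | __[c]cba   read c → write c, move -1, go to P
P | _[_]ccba   read _ → write b, move -1, go to S
S | [_]bccba   read _ → write c, move +1, go to R
R | c[b]ccba   read b → write _, move -1, go to S
S | [c]_ccba   read c → write b, move +1, go to R
R | b[_]ccba   read _ → write _, move +1, go to Q
Q | b_[c]cba   read c → write _, move +1, go to Q
Q | b__[c]ba   read c → write _, move +1, go to Q
Q | b___[b]a   read b → write _, move +1, go to H
H | b____[a]
M halts after 9 transitions.

9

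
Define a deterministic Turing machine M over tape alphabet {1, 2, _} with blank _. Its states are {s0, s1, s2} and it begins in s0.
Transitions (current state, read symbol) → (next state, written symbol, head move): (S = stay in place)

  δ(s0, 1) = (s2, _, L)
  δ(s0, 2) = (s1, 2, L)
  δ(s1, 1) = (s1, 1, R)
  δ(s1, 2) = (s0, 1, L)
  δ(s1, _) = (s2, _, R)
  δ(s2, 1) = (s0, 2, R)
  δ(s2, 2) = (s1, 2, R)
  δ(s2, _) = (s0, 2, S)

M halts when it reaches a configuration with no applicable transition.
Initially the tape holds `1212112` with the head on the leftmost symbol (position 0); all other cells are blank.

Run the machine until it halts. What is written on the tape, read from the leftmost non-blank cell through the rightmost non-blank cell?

2_2_2_12

state=s0 head=0 tape=__[1]212112   (s0,1)→(s2,_,L)
state=s2 head=-1 tape=_[_]_212112   (s2,_)→(s0,2,S)
state=s0 head=-1 tape=_[2]_212112   (s0,2)→(s1,2,L)
state=s1 head=-2 tape=[_]2_212112   (s1,_)→(s2,_,R)
state=s2 head=-1 tape=_[2]_212112   (s2,2)→(s1,2,R)
state=s1 head=0 tape=_2[_]212112   (s1,_)→(s2,_,R)
state=s2 head=1 tape=_2_[2]12112   (s2,2)→(s1,2,R)
state=s1 head=2 tape=_2_2[1]2112   (s1,1)→(s1,1,R)
state=s1 head=3 tape=_2_21[2]112   (s1,2)→(s0,1,L)
state=s0 head=2 tape=_2_2[1]1112   (s0,1)→(s2,_,L)
state=s2 head=1 tape=_2_[2]_1112   (s2,2)→(s1,2,R)
state=s1 head=2 tape=_2_2[_]1112   (s1,_)→(s2,_,R)
state=s2 head=3 tape=_2_2_[1]112   (s2,1)→(s0,2,R)
state=s0 head=4 tape=_2_2_2[1]12   (s0,1)→(s2,_,L)
state=s2 head=3 tape=_2_2_[2]_12   (s2,2)→(s1,2,R)
state=s1 head=4 tape=_2_2_2[_]12   (s1,_)→(s2,_,R)
state=s2 head=5 tape=_2_2_2_[1]2   (s2,1)→(s0,2,R)
state=s0 head=6 tape=_2_2_2_2[2]   (s0,2)→(s1,2,L)
state=s1 head=5 tape=_2_2_2_[2]2   (s1,2)→(s0,1,L)
state=s0 head=4 tape=_2_2_2[_]12
The non-blank tape span at halt is 2_2_2_12.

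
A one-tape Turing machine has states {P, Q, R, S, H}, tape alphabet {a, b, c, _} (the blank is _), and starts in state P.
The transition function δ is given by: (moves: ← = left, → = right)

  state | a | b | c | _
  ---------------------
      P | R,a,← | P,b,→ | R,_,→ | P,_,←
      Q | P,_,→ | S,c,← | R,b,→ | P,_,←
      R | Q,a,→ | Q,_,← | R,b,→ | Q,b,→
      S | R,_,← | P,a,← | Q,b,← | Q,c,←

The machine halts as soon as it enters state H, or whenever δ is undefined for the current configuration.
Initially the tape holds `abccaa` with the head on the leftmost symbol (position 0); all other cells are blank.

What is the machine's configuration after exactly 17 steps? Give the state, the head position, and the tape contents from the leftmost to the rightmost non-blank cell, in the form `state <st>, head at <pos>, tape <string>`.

state P, head at 1, tape b_b__a

state=P head=0 tape=_[a]bccaa_   (P,a)→(R,a,←)
state=R head=-1 tape=[_]abccaa_   (R,_)→(Q,b,→)
state=Q head=0 tape=b[a]bccaa_   (Q,a)→(P,_,→)
state=P head=1 tape=b_[b]ccaa_   (P,b)→(P,b,→)
state=P head=2 tape=b_b[c]caa_   (P,c)→(R,_,→)
state=R head=3 tape=b_b_[c]aa_   (R,c)→(R,b,→)
state=R head=4 tape=b_b_b[a]a_   (R,a)→(Q,a,→)
state=Q head=5 tape=b_b_ba[a]_   (Q,a)→(P,_,→)
state=P head=6 tape=b_b_ba_[_]   (P,_)→(P,_,←)
state=P head=5 tape=b_b_ba[_]_   (P,_)→(P,_,←)
state=P head=4 tape=b_b_b[a]__   (P,a)→(R,a,←)
state=R head=3 tape=b_b_[b]a__   (R,b)→(Q,_,←)
state=Q head=2 tape=b_b[_]_a__   (Q,_)→(P,_,←)
state=P head=1 tape=b_[b]__a__   (P,b)→(P,b,→)
state=P head=2 tape=b_b[_]_a__   (P,_)→(P,_,←)
state=P head=1 tape=b_[b]__a__   (P,b)→(P,b,→)
state=P head=2 tape=b_b[_]_a__   (P,_)→(P,_,←)
state=P head=1 tape=b_[b]__a__
After 17 steps: state P, head at 1, tape b_b__a.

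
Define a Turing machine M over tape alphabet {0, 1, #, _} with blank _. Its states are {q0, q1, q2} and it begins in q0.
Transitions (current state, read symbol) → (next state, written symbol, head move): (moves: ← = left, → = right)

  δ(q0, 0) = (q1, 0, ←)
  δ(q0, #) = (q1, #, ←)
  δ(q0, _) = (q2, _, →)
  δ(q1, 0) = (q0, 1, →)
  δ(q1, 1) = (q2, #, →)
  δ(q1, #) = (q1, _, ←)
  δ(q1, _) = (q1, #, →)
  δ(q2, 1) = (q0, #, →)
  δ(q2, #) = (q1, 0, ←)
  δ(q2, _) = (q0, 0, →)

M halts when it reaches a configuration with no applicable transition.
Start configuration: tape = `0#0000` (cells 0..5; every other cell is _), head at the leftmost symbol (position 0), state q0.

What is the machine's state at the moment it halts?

q0 | __[0]#0000   read 0 → write 0, move ←, go to q1
q1 | _[_]0#0000   read _ → write #, move →, go to q1
q1 | _#[0]#0000   read 0 → write 1, move →, go to q0
q0 | _#1[#]0000   read # → write #, move ←, go to q1
q1 | _#[1]#0000   read 1 → write #, move →, go to q2
q2 | _##[#]0000   read # → write 0, move ←, go to q1
q1 | _#[#]00000   read # → write _, move ←, go to q1
q1 | _[#]_00000   read # → write _, move ←, go to q1
q1 | [_]__00000   read _ → write #, move →, go to q1
q1 | #[_]_00000   read _ → write #, move →, go to q1
q1 | ##[_]00000   read _ → write #, move →, go to q1
q1 | ###[0]0000   read 0 → write 1, move →, go to q0
q0 | ###1[0]000   read 0 → write 0, move ←, go to q1
q1 | ###[1]0000   read 1 → write #, move →, go to q2
q2 | ####[0]000
No transition is defined for (q2, 0); M halts in state q2.

q2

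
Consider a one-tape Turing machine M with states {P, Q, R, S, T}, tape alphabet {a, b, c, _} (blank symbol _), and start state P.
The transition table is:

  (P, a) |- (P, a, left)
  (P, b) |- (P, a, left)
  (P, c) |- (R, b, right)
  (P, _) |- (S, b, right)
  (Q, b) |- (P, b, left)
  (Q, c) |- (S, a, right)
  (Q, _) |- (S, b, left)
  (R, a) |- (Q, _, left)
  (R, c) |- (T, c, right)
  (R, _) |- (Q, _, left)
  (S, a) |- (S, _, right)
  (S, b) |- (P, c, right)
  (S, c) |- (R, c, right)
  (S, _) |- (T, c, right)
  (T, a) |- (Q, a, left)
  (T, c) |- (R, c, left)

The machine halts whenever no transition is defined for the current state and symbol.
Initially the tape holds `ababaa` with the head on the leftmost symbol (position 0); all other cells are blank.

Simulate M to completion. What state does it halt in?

T

P | __[a]babaa__   read a → write a, move left, go to P
P | _[_]ababaa__   read _ → write b, move right, go to S
S | _b[a]babaa__   read a → write _, move right, go to S
S | _b_[b]abaa__   read b → write c, move right, go to P
P | _b_c[a]baa__   read a → write a, move left, go to P
P | _b_[c]abaa__   read c → write b, move right, go to R
R | _b_b[a]baa__   read a → write _, move left, go to Q
Q | _b_[b]_baa__   read b → write b, move left, go to P
P | _b[_]b_baa__   read _ → write b, move right, go to S
S | _bb[b]_baa__   read b → write c, move right, go to P
P | _bbc[_]baa__   read _ → write b, move right, go to S
S | _bbcb[b]aa__   read b → write c, move right, go to P
P | _bbcbc[a]a__   read a → write a, move left, go to P
P | _bbcb[c]aa__   read c → write b, move right, go to R
R | _bbcbb[a]a__   read a → write _, move left, go to Q
Q | _bbcb[b]_a__   read b → write b, move left, go to P
P | _bbc[b]b_a__   read b → write a, move left, go to P
P | _bb[c]ab_a__   read c → write b, move right, go to R
R | _bbb[a]b_a__   read a → write _, move left, go to Q
Q | _bb[b]_b_a__   read b → write b, move left, go to P
P | _b[b]b_b_a__   read b → write a, move left, go to P
P | _[b]ab_b_a__   read b → write a, move left, go to P
P | [_]aab_b_a__   read _ → write b, move right, go to S
S | b[a]ab_b_a__   read a → write _, move right, go to S
S | b_[a]b_b_a__   read a → write _, move right, go to S
S | b__[b]_b_a__   read b → write c, move right, go to P
P | b__c[_]b_a__   read _ → write b, move right, go to S
S | b__cb[b]_a__   read b → write c, move right, go to P
P | b__cbc[_]a__   read _ → write b, move right, go to S
S | b__cbcb[a]__   read a → write _, move right, go to S
S | b__cbcb_[_]_   read _ → write c, move right, go to T
T | b__cbcb_c[_]
No transition is defined for (T, _); M halts in state T.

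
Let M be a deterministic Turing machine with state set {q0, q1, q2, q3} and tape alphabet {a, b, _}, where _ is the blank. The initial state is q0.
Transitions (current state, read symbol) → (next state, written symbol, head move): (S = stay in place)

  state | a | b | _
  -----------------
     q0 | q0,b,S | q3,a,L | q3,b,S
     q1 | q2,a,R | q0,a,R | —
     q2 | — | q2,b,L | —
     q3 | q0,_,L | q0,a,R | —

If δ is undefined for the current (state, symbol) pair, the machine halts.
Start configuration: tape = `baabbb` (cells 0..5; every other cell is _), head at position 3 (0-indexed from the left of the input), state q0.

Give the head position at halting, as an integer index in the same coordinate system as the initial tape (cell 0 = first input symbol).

state=q0 head=3 tape=__baa[b]bb   (q0,b)→(q3,a,L)
state=q3 head=2 tape=__ba[a]abb   (q3,a)→(q0,_,L)
state=q0 head=1 tape=__b[a]_abb   (q0,a)→(q0,b,S)
state=q0 head=1 tape=__b[b]_abb   (q0,b)→(q3,a,L)
state=q3 head=0 tape=__[b]a_abb   (q3,b)→(q0,a,R)
state=q0 head=1 tape=__a[a]_abb   (q0,a)→(q0,b,S)
state=q0 head=1 tape=__a[b]_abb   (q0,b)→(q3,a,L)
state=q3 head=0 tape=__[a]a_abb   (q3,a)→(q0,_,L)
state=q0 head=-1 tape=_[_]_a_abb   (q0,_)→(q3,b,S)
state=q3 head=-1 tape=_[b]_a_abb   (q3,b)→(q0,a,R)
state=q0 head=0 tape=_a[_]a_abb   (q0,_)→(q3,b,S)
state=q3 head=0 tape=_a[b]a_abb   (q3,b)→(q0,a,R)
state=q0 head=1 tape=_aa[a]_abb   (q0,a)→(q0,b,S)
state=q0 head=1 tape=_aa[b]_abb   (q0,b)→(q3,a,L)
state=q3 head=0 tape=_a[a]a_abb   (q3,a)→(q0,_,L)
state=q0 head=-1 tape=_[a]_a_abb   (q0,a)→(q0,b,S)
state=q0 head=-1 tape=_[b]_a_abb   (q0,b)→(q3,a,L)
state=q3 head=-2 tape=[_]a_a_abb
At halt the head is at cell -2.

-2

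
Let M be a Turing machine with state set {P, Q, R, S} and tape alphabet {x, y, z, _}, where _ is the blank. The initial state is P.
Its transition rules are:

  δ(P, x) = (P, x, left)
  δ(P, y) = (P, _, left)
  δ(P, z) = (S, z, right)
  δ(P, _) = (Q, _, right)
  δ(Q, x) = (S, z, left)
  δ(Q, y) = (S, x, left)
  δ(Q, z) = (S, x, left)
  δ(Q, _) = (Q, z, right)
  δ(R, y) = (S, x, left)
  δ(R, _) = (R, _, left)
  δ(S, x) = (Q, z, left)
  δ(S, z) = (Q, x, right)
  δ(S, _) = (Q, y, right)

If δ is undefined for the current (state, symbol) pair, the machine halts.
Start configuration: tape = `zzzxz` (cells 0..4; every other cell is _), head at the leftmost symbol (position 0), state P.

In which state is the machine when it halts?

state=P head=0 tape=_[z]zzxz   (P,z)→(S,z,right)
state=S head=1 tape=_z[z]zxz   (S,z)→(Q,x,right)
state=Q head=2 tape=_zx[z]xz   (Q,z)→(S,x,left)
state=S head=1 tape=_z[x]xxz   (S,x)→(Q,z,left)
state=Q head=0 tape=_[z]zxxz   (Q,z)→(S,x,left)
state=S head=-1 tape=[_]xzxxz   (S,_)→(Q,y,right)
state=Q head=0 tape=y[x]zxxz   (Q,x)→(S,z,left)
state=S head=-1 tape=[y]zzxxz
No transition is defined for (S, y); M halts in state S.

S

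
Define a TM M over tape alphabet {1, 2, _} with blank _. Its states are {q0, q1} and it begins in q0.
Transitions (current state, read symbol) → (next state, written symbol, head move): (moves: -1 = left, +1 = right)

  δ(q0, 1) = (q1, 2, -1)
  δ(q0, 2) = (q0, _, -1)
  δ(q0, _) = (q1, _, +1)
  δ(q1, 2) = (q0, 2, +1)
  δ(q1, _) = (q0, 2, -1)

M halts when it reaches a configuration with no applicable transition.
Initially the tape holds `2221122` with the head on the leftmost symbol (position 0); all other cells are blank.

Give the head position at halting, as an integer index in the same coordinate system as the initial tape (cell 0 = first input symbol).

q0 | _[2]221122   read 2 → write _, move -1, go to q0
q0 | [_]_221122   read _ → write _, move +1, go to q1
q1 | _[_]221122   read _ → write 2, move -1, go to q0
q0 | [_]2221122   read _ → write _, move +1, go to q1
q1 | _[2]221122   read 2 → write 2, move +1, go to q0
q0 | _2[2]21122   read 2 → write _, move -1, go to q0
q0 | _[2]_21122   read 2 → write _, move -1, go to q0
q0 | [_]__21122   read _ → write _, move +1, go to q1
q1 | _[_]_21122   read _ → write 2, move -1, go to q0
q0 | [_]2_21122   read _ → write _, move +1, go to q1
q1 | _[2]_21122   read 2 → write 2, move +1, go to q0
q0 | _2[_]21122   read _ → write _, move +1, go to q1
q1 | _2_[2]1122   read 2 → write 2, move +1, go to q0
q0 | _2_2[1]122   read 1 → write 2, move -1, go to q1
q1 | _2_[2]2122   read 2 → write 2, move +1, go to q0
q0 | _2_2[2]122   read 2 → write _, move -1, go to q0
q0 | _2_[2]_122   read 2 → write _, move -1, go to q0
q0 | _2[_]__122   read _ → write _, move +1, go to q1
q1 | _2_[_]_122   read _ → write 2, move -1, go to q0
q0 | _2[_]2_122   read _ → write _, move +1, go to q1
q1 | _2_[2]_122   read 2 → write 2, move +1, go to q0
q0 | _2_2[_]122   read _ → write _, move +1, go to q1
q1 | _2_2_[1]22
At halt the head is at cell 4.

4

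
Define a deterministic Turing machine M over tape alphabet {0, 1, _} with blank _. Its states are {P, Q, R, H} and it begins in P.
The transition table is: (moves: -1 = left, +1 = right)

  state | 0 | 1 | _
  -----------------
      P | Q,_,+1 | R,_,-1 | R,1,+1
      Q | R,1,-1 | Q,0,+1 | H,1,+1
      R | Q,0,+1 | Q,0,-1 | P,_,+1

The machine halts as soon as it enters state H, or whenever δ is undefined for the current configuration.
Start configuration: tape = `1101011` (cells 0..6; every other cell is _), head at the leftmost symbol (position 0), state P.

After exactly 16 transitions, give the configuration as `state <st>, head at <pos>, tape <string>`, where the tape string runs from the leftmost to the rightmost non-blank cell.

state Q, head at 6, tape 0000001

P | _[1]101011   read 1 → write _, move -1, go to R
R | [_]_101011   read _ → write _, move +1, go to P
P | _[_]101011   read _ → write 1, move +1, go to R
R | _1[1]01011   read 1 → write 0, move -1, go to Q
Q | _[1]001011   read 1 → write 0, move +1, go to Q
Q | _0[0]01011   read 0 → write 1, move -1, go to R
R | _[0]101011   read 0 → write 0, move +1, go to Q
Q | _0[1]01011   read 1 → write 0, move +1, go to Q
Q | _00[0]1011   read 0 → write 1, move -1, go to R
R | _0[0]11011   read 0 → write 0, move +1, go to Q
Q | _00[1]1011   read 1 → write 0, move +1, go to Q
Q | _000[1]011   read 1 → write 0, move +1, go to Q
Q | _0000[0]11   read 0 → write 1, move -1, go to R
R | _000[0]111   read 0 → write 0, move +1, go to Q
Q | _0000[1]11   read 1 → write 0, move +1, go to Q
Q | _00000[1]1   read 1 → write 0, move +1, go to Q
Q | _000000[1]
After 16 steps: state Q, head at 6, tape 0000001.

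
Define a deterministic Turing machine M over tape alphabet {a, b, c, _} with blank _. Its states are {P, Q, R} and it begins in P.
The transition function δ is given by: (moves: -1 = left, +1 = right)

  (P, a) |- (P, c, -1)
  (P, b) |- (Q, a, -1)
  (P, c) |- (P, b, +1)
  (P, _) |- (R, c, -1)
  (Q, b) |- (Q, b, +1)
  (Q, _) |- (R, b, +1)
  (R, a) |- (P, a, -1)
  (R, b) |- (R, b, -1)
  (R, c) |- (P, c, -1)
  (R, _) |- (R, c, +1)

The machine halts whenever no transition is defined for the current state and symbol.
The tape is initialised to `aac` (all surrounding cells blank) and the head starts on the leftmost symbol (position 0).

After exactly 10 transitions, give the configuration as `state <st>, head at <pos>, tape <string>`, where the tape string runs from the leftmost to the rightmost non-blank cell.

P | __[a]ac   read a → write c, move -1, go to P
P | _[_]cac   read _ → write c, move -1, go to R
R | [_]ccac   read _ → write c, move +1, go to R
R | c[c]cac   read c → write c, move -1, go to P
P | [c]ccac   read c → write b, move +1, go to P
P | b[c]cac   read c → write b, move +1, go to P
P | bb[c]ac   read c → write b, move +1, go to P
P | bbb[a]c   read a → write c, move -1, go to P
P | bb[b]cc   read b → write a, move -1, go to Q
Q | b[b]acc   read b → write b, move +1, go to Q
Q | bb[a]cc
After 10 steps: state Q, head at 0, tape bbacc.

state Q, head at 0, tape bbacc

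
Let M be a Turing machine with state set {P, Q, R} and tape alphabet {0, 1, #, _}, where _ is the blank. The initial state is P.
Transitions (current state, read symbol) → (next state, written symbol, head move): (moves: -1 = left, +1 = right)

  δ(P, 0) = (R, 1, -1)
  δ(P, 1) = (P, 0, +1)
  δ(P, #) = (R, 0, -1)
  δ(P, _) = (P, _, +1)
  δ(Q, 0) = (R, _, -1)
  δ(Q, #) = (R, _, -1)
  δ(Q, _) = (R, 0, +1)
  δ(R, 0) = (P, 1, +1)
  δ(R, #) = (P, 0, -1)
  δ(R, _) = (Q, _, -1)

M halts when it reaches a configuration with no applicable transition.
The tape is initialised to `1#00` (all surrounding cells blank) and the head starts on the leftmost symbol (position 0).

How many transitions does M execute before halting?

P | [1]#00   read 1 → write 0, move +1, go to P
P | 0[#]00   read # → write 0, move -1, go to R
R | [0]000   read 0 → write 1, move +1, go to P
P | 1[0]00   read 0 → write 1, move -1, go to R
R | [1]100
M halts after 4 transitions.

4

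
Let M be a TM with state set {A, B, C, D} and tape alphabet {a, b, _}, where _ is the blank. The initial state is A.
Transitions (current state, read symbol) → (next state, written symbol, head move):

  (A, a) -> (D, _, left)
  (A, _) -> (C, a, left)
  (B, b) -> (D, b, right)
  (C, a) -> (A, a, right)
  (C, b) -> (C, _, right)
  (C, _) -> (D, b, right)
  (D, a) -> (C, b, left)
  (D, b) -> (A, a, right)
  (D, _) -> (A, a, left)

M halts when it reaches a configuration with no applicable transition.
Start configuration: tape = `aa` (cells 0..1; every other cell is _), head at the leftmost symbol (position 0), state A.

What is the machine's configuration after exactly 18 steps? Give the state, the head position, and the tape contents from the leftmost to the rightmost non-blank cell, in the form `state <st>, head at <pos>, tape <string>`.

state C, head at -2, tape bb_a

state=A head=0 tape=___[a]a   (A,a)→(D,_,left)
state=D head=-1 tape=__[_]_a   (D,_)→(A,a,left)
state=A head=-2 tape=_[_]a_a   (A,_)→(C,a,left)
state=C head=-3 tape=[_]aa_a   (C,_)→(D,b,right)
state=D head=-2 tape=b[a]a_a   (D,a)→(C,b,left)
state=C head=-3 tape=[b]ba_a   (C,b)→(C,_,right)
state=C head=-2 tape=_[b]a_a   (C,b)→(C,_,right)
state=C head=-1 tape=__[a]_a   (C,a)→(A,a,right)
state=A head=0 tape=__a[_]a   (A,_)→(C,a,left)
state=C head=-1 tape=__[a]aa   (C,a)→(A,a,right)
state=A head=0 tape=__a[a]a   (A,a)→(D,_,left)
state=D head=-1 tape=__[a]_a   (D,a)→(C,b,left)
state=C head=-2 tape=_[_]b_a   (C,_)→(D,b,right)
state=D head=-1 tape=_b[b]_a   (D,b)→(A,a,right)
state=A head=0 tape=_ba[_]a   (A,_)→(C,a,left)
state=C head=-1 tape=_b[a]aa   (C,a)→(A,a,right)
state=A head=0 tape=_ba[a]a   (A,a)→(D,_,left)
state=D head=-1 tape=_b[a]_a   (D,a)→(C,b,left)
state=C head=-2 tape=_[b]b_a
After 18 steps: state C, head at -2, tape bb_a.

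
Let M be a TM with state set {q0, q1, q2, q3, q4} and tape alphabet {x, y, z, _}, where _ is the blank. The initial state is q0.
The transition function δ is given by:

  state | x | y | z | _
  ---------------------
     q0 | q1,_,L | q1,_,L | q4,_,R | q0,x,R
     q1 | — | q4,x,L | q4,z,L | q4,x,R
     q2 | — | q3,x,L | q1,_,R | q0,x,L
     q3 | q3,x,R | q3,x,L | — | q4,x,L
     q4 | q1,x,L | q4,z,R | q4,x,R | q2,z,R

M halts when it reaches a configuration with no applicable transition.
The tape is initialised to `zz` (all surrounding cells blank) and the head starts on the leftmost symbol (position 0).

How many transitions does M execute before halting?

q0 | [z]z__   read z → write _, move R, go to q4
q4 | _[z]__   read z → write x, move R, go to q4
q4 | _x[_]_   read _ → write z, move R, go to q2
q2 | _xz[_]   read _ → write x, move L, go to q0
q0 | _x[z]x   read z → write _, move R, go to q4
q4 | _x_[x]   read x → write x, move L, go to q1
q1 | _x[_]x   read _ → write x, move R, go to q4
q4 | _xx[x]   read x → write x, move L, go to q1
q1 | _x[x]x
M halts after 8 transitions.

8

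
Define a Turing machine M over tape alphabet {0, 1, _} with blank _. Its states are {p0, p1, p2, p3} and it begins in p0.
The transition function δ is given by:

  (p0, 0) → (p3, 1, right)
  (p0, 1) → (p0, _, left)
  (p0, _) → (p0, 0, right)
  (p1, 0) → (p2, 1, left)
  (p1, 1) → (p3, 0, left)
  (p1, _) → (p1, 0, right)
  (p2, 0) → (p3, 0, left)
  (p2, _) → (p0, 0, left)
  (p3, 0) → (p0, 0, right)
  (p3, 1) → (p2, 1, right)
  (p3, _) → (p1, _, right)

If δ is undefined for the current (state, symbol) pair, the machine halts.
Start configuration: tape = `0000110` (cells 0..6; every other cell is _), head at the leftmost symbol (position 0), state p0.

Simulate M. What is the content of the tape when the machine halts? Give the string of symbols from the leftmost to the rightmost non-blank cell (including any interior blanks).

p0 | _[0]000110   read 0 → write 1, move right, go to p3
p3 | _1[0]00110   read 0 → write 0, move right, go to p0
p0 | _10[0]0110   read 0 → write 1, move right, go to p3
p3 | _101[0]110   read 0 → write 0, move right, go to p0
p0 | _1010[1]10   read 1 → write _, move left, go to p0
p0 | _101[0]_10   read 0 → write 1, move right, go to p3
p3 | _1011[_]10   read _ → write _, move right, go to p1
p1 | _1011_[1]0   read 1 → write 0, move left, go to p3
p3 | _1011[_]00   read _ → write _, move right, go to p1
p1 | _1011_[0]0   read 0 → write 1, move left, go to p2
p2 | _1011[_]10   read _ → write 0, move left, go to p0
p0 | _101[1]010   read 1 → write _, move left, go to p0
p0 | _10[1]_010   read 1 → write _, move left, go to p0
p0 | _1[0]__010   read 0 → write 1, move right, go to p3
p3 | _11[_]_010   read _ → write _, move right, go to p1
p1 | _11_[_]010   read _ → write 0, move right, go to p1
p1 | _11_0[0]10   read 0 → write 1, move left, go to p2
p2 | _11_[0]110   read 0 → write 0, move left, go to p3
p3 | _11[_]0110   read _ → write _, move right, go to p1
p1 | _11_[0]110   read 0 → write 1, move left, go to p2
p2 | _11[_]1110   read _ → write 0, move left, go to p0
p0 | _1[1]01110   read 1 → write _, move left, go to p0
p0 | _[1]_01110   read 1 → write _, move left, go to p0
p0 | [_]__01110   read _ → write 0, move right, go to p0
p0 | 0[_]_01110   read _ → write 0, move right, go to p0
p0 | 00[_]01110   read _ → write 0, move right, go to p0
p0 | 000[0]1110   read 0 → write 1, move right, go to p3
p3 | 0001[1]110   read 1 → write 1, move right, go to p2
p2 | 00011[1]10
The non-blank tape span at halt is 00011110.

00011110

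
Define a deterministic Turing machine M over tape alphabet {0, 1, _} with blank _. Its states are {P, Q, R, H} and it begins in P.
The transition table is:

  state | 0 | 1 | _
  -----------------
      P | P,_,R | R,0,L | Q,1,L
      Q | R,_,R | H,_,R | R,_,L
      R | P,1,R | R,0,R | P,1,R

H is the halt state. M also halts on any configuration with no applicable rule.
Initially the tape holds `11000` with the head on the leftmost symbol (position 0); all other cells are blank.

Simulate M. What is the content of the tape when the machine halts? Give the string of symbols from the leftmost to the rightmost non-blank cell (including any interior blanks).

state=P head=0 tape=_[1]1000_   (P,1)→(R,0,L)
state=R head=-1 tape=[_]01000_   (R,_)→(P,1,R)
state=P head=0 tape=1[0]1000_   (P,0)→(P,_,R)
state=P head=1 tape=1_[1]000_   (P,1)→(R,0,L)
state=R head=0 tape=1[_]0000_   (R,_)→(P,1,R)
state=P head=1 tape=11[0]000_   (P,0)→(P,_,R)
state=P head=2 tape=11_[0]00_   (P,0)→(P,_,R)
state=P head=3 tape=11__[0]0_   (P,0)→(P,_,R)
state=P head=4 tape=11___[0]_   (P,0)→(P,_,R)
state=P head=5 tape=11____[_]   (P,_)→(Q,1,L)
state=Q head=4 tape=11___[_]1   (Q,_)→(R,_,L)
state=R head=3 tape=11__[_]_1   (R,_)→(P,1,R)
state=P head=4 tape=11__1[_]1   (P,_)→(Q,1,L)
state=Q head=3 tape=11__[1]11   (Q,1)→(H,_,R)
state=H head=4 tape=11___[1]1
The non-blank tape span at halt is 11___11.

11___11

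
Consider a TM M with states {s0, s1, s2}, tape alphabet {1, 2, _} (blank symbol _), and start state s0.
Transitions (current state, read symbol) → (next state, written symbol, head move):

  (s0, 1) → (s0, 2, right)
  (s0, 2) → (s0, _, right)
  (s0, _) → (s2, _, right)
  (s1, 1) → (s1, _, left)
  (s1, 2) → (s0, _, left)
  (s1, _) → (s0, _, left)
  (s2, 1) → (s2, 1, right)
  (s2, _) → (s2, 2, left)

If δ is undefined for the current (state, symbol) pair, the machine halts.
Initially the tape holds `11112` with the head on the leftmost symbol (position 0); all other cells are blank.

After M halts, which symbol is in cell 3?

s0 | [1]1112__   read 1 → write 2, move right, go to s0
s0 | 2[1]112__   read 1 → write 2, move right, go to s0
s0 | 22[1]12__   read 1 → write 2, move right, go to s0
s0 | 222[1]2__   read 1 → write 2, move right, go to s0
s0 | 2222[2]__   read 2 → write _, move right, go to s0
s0 | 2222_[_]_   read _ → write _, move right, go to s2
s2 | 2222__[_]   read _ → write 2, move left, go to s2
s2 | 2222_[_]2   read _ → write 2, move left, go to s2
s2 | 2222[_]22   read _ → write 2, move left, go to s2
s2 | 222[2]222
Cell 3 holds 2 when M halts.

2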